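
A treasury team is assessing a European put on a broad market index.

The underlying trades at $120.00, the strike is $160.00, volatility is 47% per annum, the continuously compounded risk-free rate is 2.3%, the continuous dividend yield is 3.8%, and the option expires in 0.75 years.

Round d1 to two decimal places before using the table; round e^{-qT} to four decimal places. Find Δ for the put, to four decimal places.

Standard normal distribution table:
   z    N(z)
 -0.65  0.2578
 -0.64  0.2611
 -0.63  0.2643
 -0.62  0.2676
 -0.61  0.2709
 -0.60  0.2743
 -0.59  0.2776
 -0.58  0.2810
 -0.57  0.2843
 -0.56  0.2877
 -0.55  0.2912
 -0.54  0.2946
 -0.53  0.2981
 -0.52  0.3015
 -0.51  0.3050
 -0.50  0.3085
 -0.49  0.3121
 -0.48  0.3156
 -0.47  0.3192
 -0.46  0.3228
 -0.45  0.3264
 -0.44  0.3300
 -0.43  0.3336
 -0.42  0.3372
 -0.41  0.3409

σ√T = 0.47 × 0.8660 = 0.4070
ln(S/K) + (r − q + σ²/2)T = ln(120/160) + (0.023 − 0.038 + 0.47²/2)·0.75 = -0.2877 + 0.0716 = -0.2161
d₁ = -0.2161 / 0.4070 = -0.5309 → -0.53
N(d₁) = N(-0.53) = 0.2981
Δ_put = e^(−qT)·(N(d₁) − 1) = 0.9719·(0.2981 − 1) = -0.6822

-0.6822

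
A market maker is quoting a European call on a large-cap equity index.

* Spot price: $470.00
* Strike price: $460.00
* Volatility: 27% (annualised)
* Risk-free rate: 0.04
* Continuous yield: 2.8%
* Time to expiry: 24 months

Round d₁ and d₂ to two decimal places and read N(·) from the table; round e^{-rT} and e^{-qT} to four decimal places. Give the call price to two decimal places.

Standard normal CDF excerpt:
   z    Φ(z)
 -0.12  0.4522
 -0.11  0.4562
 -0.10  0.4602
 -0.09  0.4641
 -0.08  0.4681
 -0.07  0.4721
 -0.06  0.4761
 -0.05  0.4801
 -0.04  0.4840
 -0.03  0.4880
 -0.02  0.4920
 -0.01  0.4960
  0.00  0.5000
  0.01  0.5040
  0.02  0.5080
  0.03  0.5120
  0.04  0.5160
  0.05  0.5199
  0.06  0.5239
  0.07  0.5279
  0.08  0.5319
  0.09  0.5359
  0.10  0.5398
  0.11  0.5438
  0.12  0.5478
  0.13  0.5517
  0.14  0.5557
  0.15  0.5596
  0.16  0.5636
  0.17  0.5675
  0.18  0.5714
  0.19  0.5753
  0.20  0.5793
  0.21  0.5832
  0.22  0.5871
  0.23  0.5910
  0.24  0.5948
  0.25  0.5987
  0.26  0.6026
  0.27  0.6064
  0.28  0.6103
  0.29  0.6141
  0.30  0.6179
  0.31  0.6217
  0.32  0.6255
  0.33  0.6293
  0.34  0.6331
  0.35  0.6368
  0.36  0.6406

T = 2;  σ√T = 0.3818
d₁ = [ln(470/460) + (0.04 − 0.028 + ½·0.27²)·2] / (σ√T) = (0.0215 + 0.0969) / 0.3818 = 0.3101 ⇒ 0.31
d₂ = 0.3101 − 0.3818 = -0.0717 ⇒ -0.07
exp(−qT) = exp(−0.028·2) = 0.9455;  exp(−rT) = exp(−0.04·2) = 0.9231
C = 470·0.9455·N(0.31) − 460·0.9231·N(-0.07) = 470·0.9455·0.6217 − 460·0.9231·0.4721 = 276.2742 − 200.4659 = 75.8082

$75.81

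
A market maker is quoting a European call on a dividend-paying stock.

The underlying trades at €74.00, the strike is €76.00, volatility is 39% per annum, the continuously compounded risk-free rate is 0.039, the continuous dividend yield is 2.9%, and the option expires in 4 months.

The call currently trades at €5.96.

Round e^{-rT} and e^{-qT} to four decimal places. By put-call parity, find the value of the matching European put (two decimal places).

e^(−qT) = e^(−0.029·0.3333) = 0.9904;  e^(−rT) = e^(−0.039·0.3333) = 0.9871
Put-call parity: C − P = S·e^(−qT) − K·e^(−rT) = 74·0.9904 − 76·0.9871 = 73.2896 − 75.0196 = -1.7300
P = C − (C − P) = 5.96 − (-1.7300) = 7.6900

€7.69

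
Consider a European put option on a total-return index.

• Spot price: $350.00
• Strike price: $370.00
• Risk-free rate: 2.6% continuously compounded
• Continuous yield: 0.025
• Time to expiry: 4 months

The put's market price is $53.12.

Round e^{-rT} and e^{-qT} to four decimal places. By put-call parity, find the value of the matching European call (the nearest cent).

$33.40

e^(−qT) = e^(−0.025·0.3333) = 0.9917;  e^(−rT) = e^(−0.026·0.3333) = 0.9914
Put-call parity: C − P = S·e^(−qT) − K·e^(−rT) = 350·0.9917 − 370·0.9914 = 347.0950 − 366.8180 = -19.7230
C = P + (C − P) = 53.12 + (-19.7230) = 33.3970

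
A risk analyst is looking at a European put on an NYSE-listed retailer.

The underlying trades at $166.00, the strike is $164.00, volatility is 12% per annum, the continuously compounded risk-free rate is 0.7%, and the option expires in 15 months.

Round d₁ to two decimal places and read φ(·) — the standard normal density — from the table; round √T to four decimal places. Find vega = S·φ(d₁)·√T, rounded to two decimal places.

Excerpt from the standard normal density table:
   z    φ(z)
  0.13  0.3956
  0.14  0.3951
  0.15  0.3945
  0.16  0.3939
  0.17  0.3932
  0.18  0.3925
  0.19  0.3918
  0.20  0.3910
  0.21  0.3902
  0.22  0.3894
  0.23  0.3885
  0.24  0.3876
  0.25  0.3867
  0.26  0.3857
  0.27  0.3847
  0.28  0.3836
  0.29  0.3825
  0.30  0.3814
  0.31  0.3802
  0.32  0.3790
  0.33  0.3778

72.27

σ√T = 0.12·√1.25 = 0.1342
d₁ = [ln(166/164) + (0.007 + 0.12²/2)·1.25] / 0.1342 = [0.0121 + 0.0178] / 0.1342 = 0.2226 ≈ 0.22
√T = √1.25 = 1.1180
φ(d₁) = φ(0.22) = 0.3894
vega = S·φ(d₁)·√T = 166·0.3894·1.1180 = 72.2680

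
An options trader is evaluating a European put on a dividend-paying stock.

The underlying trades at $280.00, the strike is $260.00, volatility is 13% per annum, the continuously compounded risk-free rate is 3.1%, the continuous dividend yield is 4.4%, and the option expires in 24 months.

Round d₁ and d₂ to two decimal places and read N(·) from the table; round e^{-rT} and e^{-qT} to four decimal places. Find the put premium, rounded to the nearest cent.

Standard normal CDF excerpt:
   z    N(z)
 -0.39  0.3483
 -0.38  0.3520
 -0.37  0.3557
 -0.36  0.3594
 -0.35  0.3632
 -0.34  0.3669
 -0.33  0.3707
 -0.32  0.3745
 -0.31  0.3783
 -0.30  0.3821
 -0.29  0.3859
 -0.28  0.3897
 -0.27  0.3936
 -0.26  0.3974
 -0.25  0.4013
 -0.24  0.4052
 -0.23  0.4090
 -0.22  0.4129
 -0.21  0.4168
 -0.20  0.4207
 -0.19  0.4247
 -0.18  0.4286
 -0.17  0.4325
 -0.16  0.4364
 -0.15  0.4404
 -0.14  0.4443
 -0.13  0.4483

T = 2;  σ√T = 0.1838
d₁ = [ln(280/260) + (0.031 − 0.044 + 0.13²/2)·2] / 0.1838 = [0.0741 − 0.0091] / 0.1838 = 0.3536 ⇒ 0.35
d₂ = d₁ − σ√T = 0.3536 − 0.1838 = 0.1697 ⇒ 0.17
exp(−qT) = exp(−0.044·2) = 0.9158;  exp(−rT) = exp(−0.031·2) = 0.9399
N(−d₂) = N(-0.17) = 0.4325;  N(−d₁) = N(-0.35) = 0.3632
P = 260·0.9399·0.4325 − 280·0.9158·0.3632 = 105.6918 − 93.1332 = 12.5586

$12.56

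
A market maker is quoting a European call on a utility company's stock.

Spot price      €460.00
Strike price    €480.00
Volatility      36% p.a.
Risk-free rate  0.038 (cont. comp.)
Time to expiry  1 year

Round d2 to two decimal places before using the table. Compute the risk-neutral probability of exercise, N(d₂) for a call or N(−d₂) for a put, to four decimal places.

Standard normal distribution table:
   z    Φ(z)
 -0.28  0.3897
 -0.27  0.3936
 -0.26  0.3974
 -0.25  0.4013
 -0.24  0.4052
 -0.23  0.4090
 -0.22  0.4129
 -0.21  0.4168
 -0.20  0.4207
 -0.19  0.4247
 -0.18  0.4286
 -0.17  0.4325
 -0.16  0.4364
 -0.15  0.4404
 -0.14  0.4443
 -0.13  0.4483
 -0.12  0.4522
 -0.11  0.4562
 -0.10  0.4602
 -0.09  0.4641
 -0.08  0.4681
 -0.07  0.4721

σ√T = 0.36 × 1.0000 = 0.3600
d₁ = [ln(460/480) + (0.038 + 0.36²/2)·1] / 0.3600 = [-0.0426 + 0.1028] / 0.3600 = 0.1673 ≈ 0.17
d₂ = d₁ − σ√T = 0.1673 − 0.3600 = -0.1927 ≈ -0.19
Pr(exercise) under Q = N(d₂) = 0.4247

0.4247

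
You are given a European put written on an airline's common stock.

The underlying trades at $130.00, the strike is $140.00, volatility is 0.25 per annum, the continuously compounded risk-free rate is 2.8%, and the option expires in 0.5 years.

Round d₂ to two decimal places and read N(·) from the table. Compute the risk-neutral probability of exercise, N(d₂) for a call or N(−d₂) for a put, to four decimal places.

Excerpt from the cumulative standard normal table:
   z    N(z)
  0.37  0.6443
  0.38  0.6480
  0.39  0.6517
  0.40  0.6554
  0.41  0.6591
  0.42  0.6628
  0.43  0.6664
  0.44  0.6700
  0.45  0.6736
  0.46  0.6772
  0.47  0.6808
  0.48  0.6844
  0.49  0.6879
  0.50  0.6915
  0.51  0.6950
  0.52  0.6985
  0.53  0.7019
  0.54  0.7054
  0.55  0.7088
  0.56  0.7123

0.6664

T = 0.5;  σ√T = 0.1768
d₁ = [ln(130/140) + (0.028 + ½·0.25²)·0.5] / (σ√T) = (-0.0741 + 0.0296) / 0.1768 = -0.2516 ≈ -0.25
d₂ = -0.2516 − 0.1768 = -0.4284 ≈ -0.43
Risk-neutral Pr[S_T < K] = N(−d₂) = N(0.43) = 0.6664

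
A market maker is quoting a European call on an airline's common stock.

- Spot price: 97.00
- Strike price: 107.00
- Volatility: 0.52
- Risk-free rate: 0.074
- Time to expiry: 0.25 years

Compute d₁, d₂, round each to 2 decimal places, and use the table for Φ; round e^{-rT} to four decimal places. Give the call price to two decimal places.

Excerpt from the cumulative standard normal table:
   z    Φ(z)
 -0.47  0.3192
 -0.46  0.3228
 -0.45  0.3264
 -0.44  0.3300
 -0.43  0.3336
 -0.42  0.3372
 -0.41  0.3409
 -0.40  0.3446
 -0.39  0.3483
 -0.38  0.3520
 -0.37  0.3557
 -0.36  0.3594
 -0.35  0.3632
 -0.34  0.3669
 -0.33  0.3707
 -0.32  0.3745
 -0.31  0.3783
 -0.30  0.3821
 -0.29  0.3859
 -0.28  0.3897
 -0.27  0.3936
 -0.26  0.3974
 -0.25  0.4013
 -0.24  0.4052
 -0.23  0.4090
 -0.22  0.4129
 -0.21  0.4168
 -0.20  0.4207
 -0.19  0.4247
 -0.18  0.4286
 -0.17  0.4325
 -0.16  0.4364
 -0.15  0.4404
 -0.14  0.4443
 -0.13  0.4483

σ√T = 0.52·√0.25 = 0.2600
ln(S/K) + (r + σ²/2)T = ln(97/107) + (0.074 + 0.52²/2)·0.25 = -0.0981 + 0.0523 = -0.0458
d₁ = -0.0458 / 0.2600 = -0.1762 → -0.18
d₂ = d₁ − σ√T = -0.1762 − 0.2600 = -0.4362 → -0.44
e^(−rT) = e^(−0.074·0.25) = 0.9817
N(d₁) = N(-0.18) = 0.4286;  N(d₂) = N(-0.44) = 0.3300
C = 97·0.4286 − 107·0.9817·0.3300 = 41.5742 − 34.6638 = 6.9104

6.91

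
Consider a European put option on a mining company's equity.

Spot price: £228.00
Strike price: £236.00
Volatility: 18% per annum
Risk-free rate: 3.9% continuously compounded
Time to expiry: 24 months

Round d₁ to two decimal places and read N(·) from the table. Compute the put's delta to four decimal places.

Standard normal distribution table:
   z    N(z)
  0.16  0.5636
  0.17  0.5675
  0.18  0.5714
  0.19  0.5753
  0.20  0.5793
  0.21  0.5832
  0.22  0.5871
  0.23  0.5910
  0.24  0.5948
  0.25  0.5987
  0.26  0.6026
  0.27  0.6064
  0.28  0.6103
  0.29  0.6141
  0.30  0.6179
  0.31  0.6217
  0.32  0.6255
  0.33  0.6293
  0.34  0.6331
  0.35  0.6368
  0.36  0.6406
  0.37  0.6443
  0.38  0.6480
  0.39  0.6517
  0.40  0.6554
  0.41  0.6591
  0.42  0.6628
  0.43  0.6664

σ√T = 0.18 × 1.4142 = 0.2546
d₁ = [ln(228/236) + (0.039 + ½·0.18²)·2] / (σ√T) = (-0.0345 + 0.1104) / 0.2546 = 0.2982 which rounds to 0.30
N(d₁) = N(0.30) = 0.6179
Δ_put = N(d₁) − 1 = 0.6179 − 1 = -0.3821

-0.3821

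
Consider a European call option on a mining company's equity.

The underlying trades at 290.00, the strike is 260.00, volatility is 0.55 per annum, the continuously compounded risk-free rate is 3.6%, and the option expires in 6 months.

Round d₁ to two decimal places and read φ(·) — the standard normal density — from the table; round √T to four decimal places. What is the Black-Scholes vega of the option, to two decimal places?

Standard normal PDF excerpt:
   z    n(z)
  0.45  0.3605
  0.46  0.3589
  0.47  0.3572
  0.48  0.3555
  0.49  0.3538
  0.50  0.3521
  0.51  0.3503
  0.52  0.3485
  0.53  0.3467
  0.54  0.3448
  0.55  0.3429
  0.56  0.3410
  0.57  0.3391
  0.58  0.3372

71.46

T = 0.5;  σ√T = 0.3889
d₁ = [ln(290/260) + (0.036 + ½·0.55²)·0.5] / (σ√T) = (0.1092 + 0.0936) / 0.3889 = 0.5215 which rounds to 0.52
√T = √0.5 = 0.7071
φ(d₁) = φ(0.52) = 0.3485
vega = S·φ(d₁)·√T = 290·0.3485·0.7071 = 71.4631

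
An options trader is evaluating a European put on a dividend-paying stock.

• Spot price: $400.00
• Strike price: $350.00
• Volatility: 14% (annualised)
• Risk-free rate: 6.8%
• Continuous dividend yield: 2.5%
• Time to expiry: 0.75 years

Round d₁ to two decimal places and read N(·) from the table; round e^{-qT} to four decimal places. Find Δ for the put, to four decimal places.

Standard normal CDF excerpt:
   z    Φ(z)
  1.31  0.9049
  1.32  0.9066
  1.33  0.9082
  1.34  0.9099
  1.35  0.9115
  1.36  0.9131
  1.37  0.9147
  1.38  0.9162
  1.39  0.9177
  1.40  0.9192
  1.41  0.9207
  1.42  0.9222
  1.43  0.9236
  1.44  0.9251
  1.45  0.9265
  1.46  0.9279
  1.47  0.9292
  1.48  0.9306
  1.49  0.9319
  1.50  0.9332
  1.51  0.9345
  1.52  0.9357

σ√T = 0.14 × 0.8660 = 0.1212
d₁ = [ln(400/350) + (0.068 − 0.025 + ½·0.14²)·0.75] / (σ√T) = (0.1335 + 0.0396) / 0.1212 = 1.4280 which rounds to 1.43
N(d₁) = N(1.43) = 0.9236
Δ_put = exp(−qT)·(N(d₁) − 1) = 0.9814·(0.9236 − 1) = -0.0750

-0.0750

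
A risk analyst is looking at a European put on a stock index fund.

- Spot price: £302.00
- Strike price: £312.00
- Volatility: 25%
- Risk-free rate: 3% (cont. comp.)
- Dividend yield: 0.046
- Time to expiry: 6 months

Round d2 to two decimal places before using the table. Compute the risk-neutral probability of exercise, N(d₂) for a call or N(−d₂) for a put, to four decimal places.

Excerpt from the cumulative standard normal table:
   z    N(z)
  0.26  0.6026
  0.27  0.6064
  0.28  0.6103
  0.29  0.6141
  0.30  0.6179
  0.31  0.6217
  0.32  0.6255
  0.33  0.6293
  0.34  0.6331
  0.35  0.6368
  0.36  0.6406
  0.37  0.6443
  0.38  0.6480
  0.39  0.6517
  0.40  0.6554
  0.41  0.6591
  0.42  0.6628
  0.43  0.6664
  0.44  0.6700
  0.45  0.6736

σ√T = 0.25 × 0.7071 = 0.1768
d₁ = [ln(302/312) + (0.03 − 0.046 + 0.25²/2)·0.5] / 0.1768 = [-0.0326 + 0.0076] / 0.1768 = -0.1411 ≈ -0.14
d₂ = d₁ − σ√T = -0.1411 − 0.1768 = -0.3179 ≈ -0.32
Risk-neutral Pr[S_T < K] = N(−d₂) = N(0.32) = 0.6255

0.6255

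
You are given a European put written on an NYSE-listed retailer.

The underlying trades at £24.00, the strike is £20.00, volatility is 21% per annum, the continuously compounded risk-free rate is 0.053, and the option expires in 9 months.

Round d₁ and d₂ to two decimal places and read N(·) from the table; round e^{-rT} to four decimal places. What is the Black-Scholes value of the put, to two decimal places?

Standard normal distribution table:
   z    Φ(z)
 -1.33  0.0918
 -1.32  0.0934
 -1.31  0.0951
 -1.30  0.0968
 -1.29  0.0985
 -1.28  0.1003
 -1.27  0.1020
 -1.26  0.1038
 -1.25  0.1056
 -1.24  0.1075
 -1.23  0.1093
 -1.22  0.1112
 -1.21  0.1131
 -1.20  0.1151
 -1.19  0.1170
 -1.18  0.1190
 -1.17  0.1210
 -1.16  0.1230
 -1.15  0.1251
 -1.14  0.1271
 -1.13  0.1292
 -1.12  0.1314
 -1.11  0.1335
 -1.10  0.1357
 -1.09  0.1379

£0.20

σ√T = 0.21·√0.75 = 0.1819
d₁ = [ln(24/20) + (0.053 + ½·0.21²)·0.75] / (σ√T) = (0.1823 + 0.0563) / 0.1819 = 1.3120 ≈ 1.31
d₂ = 1.3120 − 0.1819 = 1.1301 ≈ 1.13
exp(−rT) = exp(−0.053·0.75) = 0.9610
N(−d₂) = N(-1.13) = 0.1292;  N(−d₁) = N(-1.31) = 0.0951
P = 20·0.9610·0.1292 − 24·0.0951 = 2.4832 − 2.2824 = 0.2008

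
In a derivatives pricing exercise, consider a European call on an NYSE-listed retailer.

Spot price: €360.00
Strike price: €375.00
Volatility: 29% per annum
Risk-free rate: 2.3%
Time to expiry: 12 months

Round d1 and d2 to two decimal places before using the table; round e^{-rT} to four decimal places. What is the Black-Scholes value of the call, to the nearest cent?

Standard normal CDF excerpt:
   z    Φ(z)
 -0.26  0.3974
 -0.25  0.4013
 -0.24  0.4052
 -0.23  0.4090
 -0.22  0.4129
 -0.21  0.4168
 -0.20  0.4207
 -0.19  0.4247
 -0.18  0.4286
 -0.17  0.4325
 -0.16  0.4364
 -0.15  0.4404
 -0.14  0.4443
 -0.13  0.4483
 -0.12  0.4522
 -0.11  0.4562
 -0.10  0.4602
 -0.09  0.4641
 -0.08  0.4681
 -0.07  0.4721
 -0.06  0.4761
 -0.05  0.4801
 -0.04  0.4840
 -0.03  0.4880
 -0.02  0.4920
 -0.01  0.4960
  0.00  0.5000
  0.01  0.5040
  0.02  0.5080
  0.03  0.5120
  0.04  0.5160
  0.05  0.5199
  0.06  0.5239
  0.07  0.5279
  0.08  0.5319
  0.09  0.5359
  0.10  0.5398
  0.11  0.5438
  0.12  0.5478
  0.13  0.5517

€38.73

T = 1;  σ√T = 0.2900
d₁ = [ln(360/375) + (0.023 + 0.29²/2)·1] / 0.2900 = [-0.0408 + 0.0650] / 0.2900 = 0.0835 ≈ 0.08
d₂ = d₁ − σ√T = 0.0835 − 0.2900 = -0.2065 ≈ -0.21
e^(−rT) = e^(−0.023·1) = 0.9773
C = 360·N(0.08) − 375·0.9773·N(-0.21) = 360·0.5319 − 375·0.9773·0.4168 = 191.4840 − 152.7520 = 38.7320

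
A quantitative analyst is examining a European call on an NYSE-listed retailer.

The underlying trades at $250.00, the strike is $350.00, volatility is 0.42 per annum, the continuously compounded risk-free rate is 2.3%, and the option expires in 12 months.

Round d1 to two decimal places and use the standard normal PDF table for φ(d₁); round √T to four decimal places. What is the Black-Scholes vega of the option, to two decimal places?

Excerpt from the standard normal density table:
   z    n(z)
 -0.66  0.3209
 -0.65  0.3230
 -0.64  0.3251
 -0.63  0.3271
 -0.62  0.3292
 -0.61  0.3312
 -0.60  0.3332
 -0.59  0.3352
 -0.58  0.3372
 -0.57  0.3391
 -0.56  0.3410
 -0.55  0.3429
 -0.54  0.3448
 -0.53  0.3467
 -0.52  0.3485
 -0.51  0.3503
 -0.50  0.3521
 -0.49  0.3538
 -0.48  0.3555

σ√T = 0.42 × 1.0000 = 0.4200
d₁ = [ln(250/350) + (0.023 + 0.42²/2)·1] / 0.4200 = [-0.3365 + 0.1112] / 0.4200 = -0.5364 → -0.54
√T = √1 = 1.0000
φ(d₁) = φ(-0.54) = 0.3448
vega = S·φ(d₁)·√T = 250·0.3448·1.0000 = 86.2000

86.20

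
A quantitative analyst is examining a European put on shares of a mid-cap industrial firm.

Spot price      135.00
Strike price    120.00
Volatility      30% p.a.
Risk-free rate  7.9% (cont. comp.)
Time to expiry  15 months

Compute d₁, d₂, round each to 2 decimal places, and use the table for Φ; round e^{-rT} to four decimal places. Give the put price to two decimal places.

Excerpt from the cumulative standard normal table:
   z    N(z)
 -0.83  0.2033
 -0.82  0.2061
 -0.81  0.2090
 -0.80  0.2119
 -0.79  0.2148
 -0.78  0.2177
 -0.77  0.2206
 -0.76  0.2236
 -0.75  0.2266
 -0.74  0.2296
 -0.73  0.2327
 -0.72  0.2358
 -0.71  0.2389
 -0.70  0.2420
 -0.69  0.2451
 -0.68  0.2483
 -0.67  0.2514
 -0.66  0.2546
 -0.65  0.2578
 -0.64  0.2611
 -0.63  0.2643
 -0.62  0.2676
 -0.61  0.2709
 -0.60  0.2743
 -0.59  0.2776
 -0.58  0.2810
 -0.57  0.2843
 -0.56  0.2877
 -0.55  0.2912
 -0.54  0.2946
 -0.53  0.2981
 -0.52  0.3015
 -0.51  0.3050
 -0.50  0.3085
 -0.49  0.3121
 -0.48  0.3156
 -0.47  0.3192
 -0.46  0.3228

6.10

σ√T = 0.3·√1.25 = 0.3354
d₁ = [ln(135/120) + (0.079 + 0.3²/2)·1.25] / 0.3354 = [0.1178 + 0.1550] / 0.3354 = 0.8133 ≈ 0.81
d₂ = d₁ − σ√T = 0.8133 − 0.3354 = 0.4779 ≈ 0.48
exp(−rT) = exp(−0.079·1.25) = 0.9060
N(−d₂) = N(-0.48) = 0.3156;  N(−d₁) = N(-0.81) = 0.2090
P = 120·0.9060·0.3156 − 135·0.2090 = 34.3120 − 28.2150 = 6.0970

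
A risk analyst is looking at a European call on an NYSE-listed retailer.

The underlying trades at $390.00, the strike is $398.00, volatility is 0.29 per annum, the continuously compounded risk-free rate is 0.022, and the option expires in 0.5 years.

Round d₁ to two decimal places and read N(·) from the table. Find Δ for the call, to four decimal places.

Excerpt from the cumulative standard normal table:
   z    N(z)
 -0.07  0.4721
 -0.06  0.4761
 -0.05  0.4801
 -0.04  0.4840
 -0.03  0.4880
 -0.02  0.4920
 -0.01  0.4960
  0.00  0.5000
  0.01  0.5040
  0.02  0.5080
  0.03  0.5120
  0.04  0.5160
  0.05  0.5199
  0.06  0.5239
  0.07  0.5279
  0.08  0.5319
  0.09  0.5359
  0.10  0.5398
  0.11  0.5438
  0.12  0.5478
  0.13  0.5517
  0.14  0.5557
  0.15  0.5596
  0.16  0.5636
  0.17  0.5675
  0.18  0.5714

T = 0.5;  σ√T = 0.2051
d₁ = [ln(390/398) + (0.022 + 0.29²/2)·0.5] / 0.2051 = [-0.0203 + 0.0320] / 0.2051 = 0.0572 → 0.06
N(d₁) = N(0.06) = 0.5239
Δ_call = N(d₁) = 0.5239

0.5239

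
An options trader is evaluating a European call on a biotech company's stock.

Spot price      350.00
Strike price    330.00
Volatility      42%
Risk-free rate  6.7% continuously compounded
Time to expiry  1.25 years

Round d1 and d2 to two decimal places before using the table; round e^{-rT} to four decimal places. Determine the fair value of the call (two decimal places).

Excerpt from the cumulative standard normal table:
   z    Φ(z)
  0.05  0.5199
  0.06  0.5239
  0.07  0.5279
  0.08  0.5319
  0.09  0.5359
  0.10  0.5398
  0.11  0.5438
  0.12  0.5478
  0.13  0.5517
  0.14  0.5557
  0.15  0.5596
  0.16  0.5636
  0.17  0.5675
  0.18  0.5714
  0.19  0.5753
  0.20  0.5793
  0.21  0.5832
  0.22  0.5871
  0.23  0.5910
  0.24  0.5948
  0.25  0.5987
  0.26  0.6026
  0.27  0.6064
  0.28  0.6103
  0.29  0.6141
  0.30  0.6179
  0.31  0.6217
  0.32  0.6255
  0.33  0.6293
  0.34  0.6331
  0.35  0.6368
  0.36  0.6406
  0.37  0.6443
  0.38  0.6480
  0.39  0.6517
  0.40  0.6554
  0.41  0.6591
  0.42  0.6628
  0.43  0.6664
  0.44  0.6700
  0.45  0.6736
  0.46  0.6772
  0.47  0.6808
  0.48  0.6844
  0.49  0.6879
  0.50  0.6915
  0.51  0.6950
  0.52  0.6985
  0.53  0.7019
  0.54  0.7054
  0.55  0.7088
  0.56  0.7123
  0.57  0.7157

T = 1.25;  σ√T = 0.4696
d₁ = [ln(350/330) + (0.067 + 0.42²/2)·1.25] / 0.4696 = [0.0588 + 0.1940] / 0.4696 = 0.5384 which rounds to 0.54
d₂ = d₁ − σ√T = 0.5384 − 0.4696 = 0.0689 which rounds to 0.07
exp(−rT) = exp(−0.067·1.25) = 0.9197
C = 350·N(0.54) − 330·0.9197·N(0.07) = 350·0.7054 − 330·0.9197·0.5279 = 246.8900 − 160.2182 = 86.6718

86.67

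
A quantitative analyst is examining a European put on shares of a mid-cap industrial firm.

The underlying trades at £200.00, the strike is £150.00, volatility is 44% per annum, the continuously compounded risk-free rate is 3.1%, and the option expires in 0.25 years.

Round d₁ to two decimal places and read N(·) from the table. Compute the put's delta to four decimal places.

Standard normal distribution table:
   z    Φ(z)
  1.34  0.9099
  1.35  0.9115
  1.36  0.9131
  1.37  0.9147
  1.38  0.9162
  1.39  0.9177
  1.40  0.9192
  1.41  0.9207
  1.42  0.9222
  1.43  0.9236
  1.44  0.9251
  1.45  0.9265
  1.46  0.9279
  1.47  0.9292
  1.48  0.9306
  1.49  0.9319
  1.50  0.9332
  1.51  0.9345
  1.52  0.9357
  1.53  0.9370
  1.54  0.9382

σ√T = 0.44 × 0.5000 = 0.2200
d₁ = [ln(200/150) + (0.031 + 0.44²/2)·0.25] / 0.2200 = [0.2877 + 0.0319] / 0.2200 = 1.4529 ⇒ 1.45
N(d₁) = N(1.45) = 0.9265
Δ_put = N(d₁) − 1 = 0.9265 − 1 = -0.0735

-0.0735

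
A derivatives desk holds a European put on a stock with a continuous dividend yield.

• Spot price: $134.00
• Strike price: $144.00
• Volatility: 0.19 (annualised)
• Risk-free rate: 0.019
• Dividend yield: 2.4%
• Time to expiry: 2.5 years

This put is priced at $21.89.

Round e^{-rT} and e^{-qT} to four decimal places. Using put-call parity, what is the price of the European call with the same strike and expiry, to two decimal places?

e^(−qT) = e^(−0.024·2.5) = 0.9418;  e^(−rT) = e^(−0.019·2.5) = 0.9536
Put-call parity: C − P = S·e^(−qT) − K·e^(−rT) = 134·0.9418 − 144·0.9536 = 126.2012 − 137.3184 = -11.1172
C = P + (C − P) = 21.89 + (-11.1172) = 10.7728

$10.77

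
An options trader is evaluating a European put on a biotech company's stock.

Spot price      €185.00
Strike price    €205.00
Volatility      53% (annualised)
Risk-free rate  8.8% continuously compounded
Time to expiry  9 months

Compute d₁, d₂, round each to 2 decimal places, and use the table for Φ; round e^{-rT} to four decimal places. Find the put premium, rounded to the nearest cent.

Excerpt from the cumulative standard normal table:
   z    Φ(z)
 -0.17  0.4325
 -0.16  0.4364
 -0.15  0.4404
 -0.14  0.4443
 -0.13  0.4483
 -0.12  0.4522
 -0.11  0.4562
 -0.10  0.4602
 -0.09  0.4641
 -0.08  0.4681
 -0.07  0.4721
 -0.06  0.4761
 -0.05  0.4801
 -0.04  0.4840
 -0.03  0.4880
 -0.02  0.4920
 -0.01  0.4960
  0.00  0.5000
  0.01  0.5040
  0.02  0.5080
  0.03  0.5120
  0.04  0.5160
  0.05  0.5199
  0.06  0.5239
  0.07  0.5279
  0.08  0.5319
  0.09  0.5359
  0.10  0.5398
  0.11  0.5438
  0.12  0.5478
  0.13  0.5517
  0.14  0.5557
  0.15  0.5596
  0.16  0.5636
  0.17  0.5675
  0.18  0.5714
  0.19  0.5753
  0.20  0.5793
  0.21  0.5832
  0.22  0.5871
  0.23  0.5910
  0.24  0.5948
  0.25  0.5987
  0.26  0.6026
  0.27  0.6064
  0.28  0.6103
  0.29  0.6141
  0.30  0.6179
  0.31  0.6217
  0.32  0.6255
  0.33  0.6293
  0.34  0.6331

€37.83

σ√T = 0.53 × 0.8660 = 0.4590
d₁ = [ln(185/205) + (0.088 + 0.53²/2)·0.75] / 0.4590 = [-0.1027 + 0.1713] / 0.4590 = 0.1496 which rounds to 0.15
d₂ = d₁ − σ√T = 0.1496 − 0.4590 = -0.3094 which rounds to -0.31
exp(−rT) = exp(−0.088·0.75) = 0.9361
P = 205·0.9361·N(0.31) − 185·N(-0.15) = 205·0.9361·0.6217 − 185·0.4404 = 119.3045 − 81.4740 = 37.8305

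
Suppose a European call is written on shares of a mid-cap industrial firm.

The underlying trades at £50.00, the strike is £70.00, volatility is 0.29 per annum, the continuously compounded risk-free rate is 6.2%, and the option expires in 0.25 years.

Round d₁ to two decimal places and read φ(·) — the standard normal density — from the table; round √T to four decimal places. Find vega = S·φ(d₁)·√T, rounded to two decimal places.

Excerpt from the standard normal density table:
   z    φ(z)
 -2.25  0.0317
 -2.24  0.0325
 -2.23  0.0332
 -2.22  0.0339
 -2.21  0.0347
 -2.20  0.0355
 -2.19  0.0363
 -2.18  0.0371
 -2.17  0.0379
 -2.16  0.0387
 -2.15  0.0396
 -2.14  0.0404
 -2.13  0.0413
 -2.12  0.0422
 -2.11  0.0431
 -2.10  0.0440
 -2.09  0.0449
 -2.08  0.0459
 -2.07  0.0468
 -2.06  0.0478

σ√T = 0.29·√0.25 = 0.1450
d₁ = [ln(50/70) + (0.062 + 0.29²/2)·0.25] / 0.1450 = [-0.3365 + 0.0260] / 0.1450 = -2.1411 ⇒ -2.14
√T = √0.25 = 0.5000
φ(d₁) = φ(-2.14) = 0.0404
vega = S·φ(d₁)·√T = 50·0.0404·0.5000 = 1.0100
(The put has the same vega.)

1.01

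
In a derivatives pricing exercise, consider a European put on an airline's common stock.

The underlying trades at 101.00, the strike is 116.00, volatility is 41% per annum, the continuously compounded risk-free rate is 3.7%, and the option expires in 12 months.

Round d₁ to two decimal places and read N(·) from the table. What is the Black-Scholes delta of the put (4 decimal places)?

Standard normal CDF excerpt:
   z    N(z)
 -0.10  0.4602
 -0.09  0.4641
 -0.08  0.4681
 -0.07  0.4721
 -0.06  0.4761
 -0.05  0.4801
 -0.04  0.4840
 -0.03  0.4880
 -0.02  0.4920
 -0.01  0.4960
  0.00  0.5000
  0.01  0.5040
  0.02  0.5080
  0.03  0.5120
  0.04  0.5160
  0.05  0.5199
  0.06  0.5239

σ√T = 0.41·√1 = 0.4100
d₁ = [ln(101/116) + (0.037 + 0.41²/2)·1] / 0.4100 = [-0.1385 + 0.1210] / 0.4100 = -0.0425 ⇒ -0.04
N(d₁) = N(-0.04) = 0.4840
Δ_put = N(d₁) − 1 = 0.4840 − 1 = -0.5160

-0.5160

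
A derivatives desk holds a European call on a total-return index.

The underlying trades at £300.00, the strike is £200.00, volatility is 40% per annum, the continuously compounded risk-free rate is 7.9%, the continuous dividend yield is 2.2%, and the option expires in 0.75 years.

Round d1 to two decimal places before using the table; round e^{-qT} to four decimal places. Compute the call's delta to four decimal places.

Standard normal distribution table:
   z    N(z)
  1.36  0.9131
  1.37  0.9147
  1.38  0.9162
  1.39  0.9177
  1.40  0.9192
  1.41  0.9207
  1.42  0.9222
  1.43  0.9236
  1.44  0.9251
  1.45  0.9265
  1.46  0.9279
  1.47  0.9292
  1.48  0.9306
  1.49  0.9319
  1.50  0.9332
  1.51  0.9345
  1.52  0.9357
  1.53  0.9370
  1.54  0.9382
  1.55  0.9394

0.9140

σ√T = 0.4 × 0.8660 = 0.3464
d₁ = [ln(300/200) + (0.079 − 0.022 + ½·0.4²)·0.75] / (σ√T) = (0.4055 + 0.1028) / 0.3464 = 1.4671 ≈ 1.47
N(d₁) = N(1.47) = 0.9292
Δ_call = exp(−qT)·N(d₁) = 0.9836·0.9292 = 0.9140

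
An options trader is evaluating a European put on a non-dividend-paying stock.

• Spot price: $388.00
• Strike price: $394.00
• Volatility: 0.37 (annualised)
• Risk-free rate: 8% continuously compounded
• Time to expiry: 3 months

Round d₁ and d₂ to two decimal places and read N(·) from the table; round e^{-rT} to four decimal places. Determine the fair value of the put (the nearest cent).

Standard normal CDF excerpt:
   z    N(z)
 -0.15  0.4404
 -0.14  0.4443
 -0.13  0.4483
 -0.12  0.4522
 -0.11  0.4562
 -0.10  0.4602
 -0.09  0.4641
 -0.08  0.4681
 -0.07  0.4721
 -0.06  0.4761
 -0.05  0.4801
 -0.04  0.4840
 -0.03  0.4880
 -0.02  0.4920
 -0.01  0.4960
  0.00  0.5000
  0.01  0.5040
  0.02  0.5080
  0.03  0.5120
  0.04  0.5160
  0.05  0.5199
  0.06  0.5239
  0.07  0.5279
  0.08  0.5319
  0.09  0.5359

T = 0.25;  σ√T = 0.1850
d₁ = [ln(388/394) + (0.08 + ½·0.37²)·0.25] / (σ√T) = (-0.0153 + 0.0371) / 0.1850 = 0.1177 ⇒ 0.12
d₂ = 0.1177 − 0.1850 = -0.0673 ⇒ -0.07
e^(−rT) = e^(−0.08·0.25) = 0.9802
P = 394·0.9802·N(0.07) − 388·N(-0.12) = 394·0.9802·0.5279 − 388·0.4522 = 203.8743 − 175.4536 = 28.4207

$28.42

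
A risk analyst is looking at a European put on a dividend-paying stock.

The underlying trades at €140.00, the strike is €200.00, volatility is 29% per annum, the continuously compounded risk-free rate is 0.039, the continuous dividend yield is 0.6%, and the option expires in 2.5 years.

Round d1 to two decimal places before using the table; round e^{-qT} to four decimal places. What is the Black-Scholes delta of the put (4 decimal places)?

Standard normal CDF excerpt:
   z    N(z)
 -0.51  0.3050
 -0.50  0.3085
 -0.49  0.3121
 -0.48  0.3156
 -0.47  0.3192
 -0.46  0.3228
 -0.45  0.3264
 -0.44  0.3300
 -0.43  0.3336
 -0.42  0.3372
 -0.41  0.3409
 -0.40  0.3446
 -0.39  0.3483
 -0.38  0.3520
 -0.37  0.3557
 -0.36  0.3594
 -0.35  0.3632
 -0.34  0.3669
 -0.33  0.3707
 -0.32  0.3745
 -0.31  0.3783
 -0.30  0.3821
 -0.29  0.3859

σ√T = 0.29 × 1.5811 = 0.4585
ln(S/K) + (r − q + σ²/2)T = ln(140/200) + (0.039 − 0.006 + 0.29²/2)·2.5 = -0.3567 + 0.1876 = -0.1690
d₁ = -0.1690 / 0.4585 = -0.3687 → -0.37
N(d₁) = N(-0.37) = 0.3557
Δ_put = exp(−qT)·(N(d₁) − 1) = 0.9851·(0.3557 − 1) = -0.6347

-0.6347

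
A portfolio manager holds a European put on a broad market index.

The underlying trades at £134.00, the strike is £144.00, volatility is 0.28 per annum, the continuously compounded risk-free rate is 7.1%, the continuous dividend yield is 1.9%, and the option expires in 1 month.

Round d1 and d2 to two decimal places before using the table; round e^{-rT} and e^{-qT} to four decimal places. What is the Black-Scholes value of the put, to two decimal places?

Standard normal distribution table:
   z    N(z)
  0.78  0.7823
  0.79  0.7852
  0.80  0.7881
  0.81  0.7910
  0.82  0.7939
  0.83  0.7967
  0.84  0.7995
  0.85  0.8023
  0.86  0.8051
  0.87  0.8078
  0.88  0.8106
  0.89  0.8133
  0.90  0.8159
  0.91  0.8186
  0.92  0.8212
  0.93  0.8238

T = 0.08333;  σ√T = 0.0808
d₁ = [ln(134/144) + (0.071 − 0.019 + ½·0.28²)·0.08333] / (σ√T) = (-0.0720 + 0.0076) / 0.0808 = -0.7964 ≈ -0.80
d₂ = -0.7964 − 0.0808 = -0.8772 ≈ -0.88
exp(−qT) = exp(−0.019·0.08333) = 0.9984;  exp(−rT) = exp(−0.071·0.08333) = 0.9941
N(−d₂) = N(0.88) = 0.8106;  N(−d₁) = N(0.80) = 0.7881
P = 144·0.9941·0.8106 − 134·0.9984·0.7881 = 116.0377 − 105.4364 = 10.6013

£10.60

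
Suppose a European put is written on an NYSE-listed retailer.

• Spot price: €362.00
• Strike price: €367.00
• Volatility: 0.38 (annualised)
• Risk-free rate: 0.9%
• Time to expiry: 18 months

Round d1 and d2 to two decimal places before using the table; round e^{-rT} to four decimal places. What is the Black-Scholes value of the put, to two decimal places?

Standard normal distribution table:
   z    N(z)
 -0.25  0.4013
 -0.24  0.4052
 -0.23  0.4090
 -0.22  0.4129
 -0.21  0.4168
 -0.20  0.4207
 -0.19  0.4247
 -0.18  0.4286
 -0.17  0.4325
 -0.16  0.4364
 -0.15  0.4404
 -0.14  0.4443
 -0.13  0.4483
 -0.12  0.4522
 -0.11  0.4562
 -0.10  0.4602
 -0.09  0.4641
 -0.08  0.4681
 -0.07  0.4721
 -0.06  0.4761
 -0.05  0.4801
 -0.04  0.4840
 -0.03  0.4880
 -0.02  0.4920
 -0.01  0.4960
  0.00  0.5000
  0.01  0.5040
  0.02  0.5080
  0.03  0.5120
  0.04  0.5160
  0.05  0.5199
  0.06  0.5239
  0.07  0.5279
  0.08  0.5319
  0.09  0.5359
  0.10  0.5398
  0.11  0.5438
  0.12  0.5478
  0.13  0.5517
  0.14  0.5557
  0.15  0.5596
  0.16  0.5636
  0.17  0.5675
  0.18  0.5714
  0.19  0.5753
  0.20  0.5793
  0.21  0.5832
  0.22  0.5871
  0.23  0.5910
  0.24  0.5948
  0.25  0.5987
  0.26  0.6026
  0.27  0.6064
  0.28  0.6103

€65.93

σ√T = 0.38 × 1.2247 = 0.4654
d₁ = [ln(362/367) + (0.009 + 0.38²/2)·1.5] / 0.4654 = [-0.0137 + 0.1218] / 0.4654 = 0.2322 which rounds to 0.23
d₂ = d₁ − σ√T = 0.2322 − 0.4654 = -0.2332 which rounds to -0.23
exp(−rT) = exp(−0.009·1.5) = 0.9866
N(−d₂) = N(0.23) = 0.5910;  N(−d₁) = N(-0.23) = 0.4090
P = 367·0.9866·0.5910 − 362·0.4090 = 213.9906 − 148.0580 = 65.9326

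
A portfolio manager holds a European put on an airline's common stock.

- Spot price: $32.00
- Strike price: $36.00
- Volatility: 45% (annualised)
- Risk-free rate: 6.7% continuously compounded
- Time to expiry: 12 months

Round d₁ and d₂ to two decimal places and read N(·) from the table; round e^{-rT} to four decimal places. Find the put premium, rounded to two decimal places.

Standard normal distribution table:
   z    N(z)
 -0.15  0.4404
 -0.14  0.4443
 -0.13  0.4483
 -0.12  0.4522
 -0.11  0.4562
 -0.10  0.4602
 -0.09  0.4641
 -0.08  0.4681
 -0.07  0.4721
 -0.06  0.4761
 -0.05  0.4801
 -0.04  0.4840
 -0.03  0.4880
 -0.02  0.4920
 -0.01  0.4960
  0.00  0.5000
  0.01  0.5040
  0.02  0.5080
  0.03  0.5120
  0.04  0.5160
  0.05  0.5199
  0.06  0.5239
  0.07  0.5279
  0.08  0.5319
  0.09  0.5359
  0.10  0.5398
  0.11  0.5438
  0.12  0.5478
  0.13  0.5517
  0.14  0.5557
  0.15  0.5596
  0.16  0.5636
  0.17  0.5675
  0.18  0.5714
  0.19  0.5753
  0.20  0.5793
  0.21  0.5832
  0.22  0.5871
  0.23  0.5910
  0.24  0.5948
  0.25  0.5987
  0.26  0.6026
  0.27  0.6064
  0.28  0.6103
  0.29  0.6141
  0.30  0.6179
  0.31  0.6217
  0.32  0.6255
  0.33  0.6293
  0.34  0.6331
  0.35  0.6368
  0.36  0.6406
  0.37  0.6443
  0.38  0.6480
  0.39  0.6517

T = 1;  σ√T = 0.4500
d₁ = [ln(32/36) + (0.067 + 0.45²/2)·1] / 0.4500 = [-0.1178 + 0.1683] / 0.4500 = 0.1121 which rounds to 0.11
d₂ = d₁ − σ√T = 0.1121 − 0.4500 = -0.3379 which rounds to -0.34
exp(−rT) = exp(−0.067·1) = 0.9352
N(−d₂) = N(0.34) = 0.6331;  N(−d₁) = N(-0.11) = 0.4562
P = 36·0.9352·0.6331 − 32·0.4562 = 21.3147 − 14.5984 = 6.7163

$6.72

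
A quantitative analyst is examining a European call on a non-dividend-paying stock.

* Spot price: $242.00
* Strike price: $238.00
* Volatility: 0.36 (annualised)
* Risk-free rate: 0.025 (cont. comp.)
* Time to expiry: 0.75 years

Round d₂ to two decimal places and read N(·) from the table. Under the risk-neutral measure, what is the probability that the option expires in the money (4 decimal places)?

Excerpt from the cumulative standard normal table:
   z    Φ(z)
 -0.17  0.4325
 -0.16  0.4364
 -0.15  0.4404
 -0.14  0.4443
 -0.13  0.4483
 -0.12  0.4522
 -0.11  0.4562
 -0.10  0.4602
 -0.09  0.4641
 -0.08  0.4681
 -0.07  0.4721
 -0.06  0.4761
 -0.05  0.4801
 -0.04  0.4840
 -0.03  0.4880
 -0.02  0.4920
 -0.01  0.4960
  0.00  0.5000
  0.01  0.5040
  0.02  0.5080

0.4840

σ√T = 0.36·√0.75 = 0.3118
ln(S/K) + (r + σ²/2)T = ln(242/238) + (0.025 + 0.36²/2)·0.75 = 0.0167 + 0.0673 = 0.0840
d₁ = 0.0840 / 0.3118 = 0.2695 ≈ 0.27
d₂ = d₁ − σ√T = 0.2695 − 0.3118 = -0.0423 ≈ -0.04
Risk-neutral Pr[S_T > K] = N(d₂) = N(-0.04) = 0.4840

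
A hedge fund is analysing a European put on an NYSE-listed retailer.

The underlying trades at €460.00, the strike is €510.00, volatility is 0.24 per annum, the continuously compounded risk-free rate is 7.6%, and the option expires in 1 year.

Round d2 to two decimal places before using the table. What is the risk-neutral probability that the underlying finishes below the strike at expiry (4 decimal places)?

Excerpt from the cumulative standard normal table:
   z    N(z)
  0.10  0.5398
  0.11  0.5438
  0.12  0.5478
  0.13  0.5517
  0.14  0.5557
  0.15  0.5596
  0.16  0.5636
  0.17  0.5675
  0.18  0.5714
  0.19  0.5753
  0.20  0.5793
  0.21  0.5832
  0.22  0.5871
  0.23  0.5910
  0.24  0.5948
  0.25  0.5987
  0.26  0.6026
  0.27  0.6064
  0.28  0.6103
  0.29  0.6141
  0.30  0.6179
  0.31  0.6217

T = 1;  σ√T = 0.2400
ln(S/K) + (r + σ²/2)T = ln(460/510) + (0.076 + 0.24²/2)·1 = -0.1032 + 0.1048 = 0.0016
d₁ = 0.0016 / 0.2400 = 0.0067 which rounds to 0.01
d₂ = d₁ − σ√T = 0.0067 − 0.2400 = -0.2333 which rounds to -0.23
Risk-neutral Pr[S_T < K] = N(−d₂) = N(0.23) = 0.5910

0.5910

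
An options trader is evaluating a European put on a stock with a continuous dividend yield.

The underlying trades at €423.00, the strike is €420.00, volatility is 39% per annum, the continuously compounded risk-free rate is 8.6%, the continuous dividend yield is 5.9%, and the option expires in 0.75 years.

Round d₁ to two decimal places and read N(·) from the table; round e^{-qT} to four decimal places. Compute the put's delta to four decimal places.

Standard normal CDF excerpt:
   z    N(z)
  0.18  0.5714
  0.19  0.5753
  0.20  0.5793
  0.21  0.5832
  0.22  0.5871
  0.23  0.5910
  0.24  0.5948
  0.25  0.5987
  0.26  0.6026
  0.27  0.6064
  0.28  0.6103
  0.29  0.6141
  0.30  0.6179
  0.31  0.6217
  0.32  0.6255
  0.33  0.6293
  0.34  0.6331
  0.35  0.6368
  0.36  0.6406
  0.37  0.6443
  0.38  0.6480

-0.3839

σ√T = 0.39 × 0.8660 = 0.3377
d₁ = [ln(423/420) + (0.086 − 0.059 + ½·0.39²)·0.75] / (σ√T) = (0.0071 + 0.0773) / 0.3377 = 0.2499 → 0.25
N(d₁) = N(0.25) = 0.5987
Δ_put = exp(−qT)·(N(d₁) − 1) = 0.9567·(0.5987 − 1) = -0.3839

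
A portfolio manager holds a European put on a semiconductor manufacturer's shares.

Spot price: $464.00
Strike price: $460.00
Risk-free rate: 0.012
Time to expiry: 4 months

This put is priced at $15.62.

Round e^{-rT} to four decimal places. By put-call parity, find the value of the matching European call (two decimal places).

$21.46

e^(−rT) = e^(−0.012·0.3333) = 0.9960
Put-call parity: C − P = S − K·e^(−rT) = 464 − 460·0.9960 = 464 − 458.1600 = 5.8400
C = P + (C − P) = 15.62 + (5.8400) = 21.4600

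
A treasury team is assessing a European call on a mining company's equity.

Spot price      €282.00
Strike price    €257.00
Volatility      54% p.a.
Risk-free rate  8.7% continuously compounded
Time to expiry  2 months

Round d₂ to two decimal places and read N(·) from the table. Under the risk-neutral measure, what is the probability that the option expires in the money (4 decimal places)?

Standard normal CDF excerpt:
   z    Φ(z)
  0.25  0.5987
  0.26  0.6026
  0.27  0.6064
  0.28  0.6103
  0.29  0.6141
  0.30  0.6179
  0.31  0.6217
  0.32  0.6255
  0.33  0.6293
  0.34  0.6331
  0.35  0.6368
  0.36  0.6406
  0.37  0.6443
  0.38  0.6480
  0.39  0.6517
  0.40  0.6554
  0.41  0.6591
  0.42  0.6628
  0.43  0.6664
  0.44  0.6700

0.6480

T = 0.1667;  σ√T = 0.2205
d₁ = [ln(282/257) + (0.087 + 0.54²/2)·0.1667] / 0.2205 = [0.0928 + 0.0388] / 0.2205 = 0.5971 ⇒ 0.60
d₂ = d₁ − σ√T = 0.5971 − 0.2205 = 0.3766 ⇒ 0.38
Risk-neutral Pr[S_T > K] = N(d₂) = N(0.38) = 0.6480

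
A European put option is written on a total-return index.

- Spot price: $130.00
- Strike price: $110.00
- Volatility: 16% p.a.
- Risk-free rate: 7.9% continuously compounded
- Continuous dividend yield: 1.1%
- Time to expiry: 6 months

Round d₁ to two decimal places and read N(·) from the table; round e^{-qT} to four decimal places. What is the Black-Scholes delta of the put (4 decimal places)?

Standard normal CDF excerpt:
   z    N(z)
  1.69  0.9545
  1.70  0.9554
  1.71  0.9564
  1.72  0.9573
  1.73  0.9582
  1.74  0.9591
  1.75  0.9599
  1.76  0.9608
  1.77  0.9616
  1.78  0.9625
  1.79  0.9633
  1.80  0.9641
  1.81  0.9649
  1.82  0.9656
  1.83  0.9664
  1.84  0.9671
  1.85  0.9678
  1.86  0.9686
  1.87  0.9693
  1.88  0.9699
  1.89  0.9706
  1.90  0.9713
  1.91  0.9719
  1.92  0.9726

-0.0334

σ√T = 0.16 × 0.7071 = 0.1131
d₁ = [ln(130/110) + (0.079 − 0.011 + ½·0.16²)·0.5] / (σ√T) = (0.1671 + 0.0404) / 0.1131 = 1.8337 which rounds to 1.83
N(d₁) = N(1.83) = 0.9664
Δ_put = e^(−qT)·(N(d₁) − 1) = 0.9945·(0.9664 − 1) = -0.0334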